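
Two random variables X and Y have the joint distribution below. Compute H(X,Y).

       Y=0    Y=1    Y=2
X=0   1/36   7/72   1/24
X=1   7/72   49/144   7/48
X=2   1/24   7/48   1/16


H(X,Y) = -Σ p(x,y) log₂ p(x,y)
  p(0,0)=1/36: -0.0278 × log₂(0.0278) = 0.1436
  p(0,1)=7/72: -0.0972 × log₂(0.0972) = 0.3269
  p(0,2)=1/24: -0.0417 × log₂(0.0417) = 0.1910
  p(1,0)=7/72: -0.0972 × log₂(0.0972) = 0.3269
  p(1,1)=49/144: -0.3403 × log₂(0.3403) = 0.5292
  p(1,2)=7/48: -0.1458 × log₂(0.1458) = 0.4051
  p(2,0)=1/24: -0.0417 × log₂(0.0417) = 0.1910
  p(2,1)=7/48: -0.1458 × log₂(0.1458) = 0.4051
  p(2,2)=1/16: -0.0625 × log₂(0.0625) = 0.2500
H(X,Y) = 2.7689 bits


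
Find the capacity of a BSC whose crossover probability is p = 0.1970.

For BSC with error probability p:
C = 1 - H(p) where H(p) is binary entropy
H(0.1970) = -0.1970 × log₂(0.1970) - 0.8030 × log₂(0.8030)
H(p) = 0.7159
C = 1 - 0.7159 = 0.2841 bits/use


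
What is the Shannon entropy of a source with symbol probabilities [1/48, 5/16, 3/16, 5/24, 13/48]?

H(X) = -Σ p(x) log₂ p(x)
  -1/48 × log₂(1/48) = 0.1164
  -5/16 × log₂(5/16) = 0.5244
  -3/16 × log₂(3/16) = 0.4528
  -5/24 × log₂(5/24) = 0.4715
  -13/48 × log₂(13/48) = 0.5104
H(X) = 2.0754 bits


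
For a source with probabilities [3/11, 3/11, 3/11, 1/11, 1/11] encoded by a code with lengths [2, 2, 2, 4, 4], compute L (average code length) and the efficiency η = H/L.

Average length L = Σ p_i × l_i = 2.3636 bits
Entropy H = 2.1626 bits
Efficiency η = H/L × 100% = 91.50%


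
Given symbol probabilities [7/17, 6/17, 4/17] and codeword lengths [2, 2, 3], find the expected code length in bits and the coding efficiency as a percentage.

Average length L = Σ p_i × l_i = 2.2353 bits
Entropy H = 1.5486 bits
Efficiency η = H/L × 100% = 69.28%


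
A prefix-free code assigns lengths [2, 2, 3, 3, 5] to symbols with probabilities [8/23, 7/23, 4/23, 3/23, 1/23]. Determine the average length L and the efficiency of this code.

Average length L = Σ p_i × l_i = 2.4348 bits
Entropy H = 2.0711 bits
Efficiency η = H/L × 100% = 85.06%


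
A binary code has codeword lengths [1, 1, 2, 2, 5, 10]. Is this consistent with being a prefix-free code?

Kraft inequality: Σ 2^(-l_i) ≤ 1 for prefix-free code
Calculating: 2^(-1) + 2^(-1) + 2^(-2) + 2^(-2) + 2^(-5) + 2^(-10)
= 0.5 + 0.5 + 0.25 + 0.25 + 0.03125 + 0.0009765625
= 1.5322
Since 1.5322 > 1, prefix-free code does not exist


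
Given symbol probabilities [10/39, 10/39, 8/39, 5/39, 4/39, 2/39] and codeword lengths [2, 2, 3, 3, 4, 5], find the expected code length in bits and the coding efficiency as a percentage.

Average length L = Σ p_i × l_i = 2.6923 bits
Entropy H = 2.4124 bits
Efficiency η = H/L × 100% = 89.60%


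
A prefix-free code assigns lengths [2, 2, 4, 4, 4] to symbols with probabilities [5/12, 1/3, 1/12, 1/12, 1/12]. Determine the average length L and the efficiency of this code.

Average length L = Σ p_i × l_i = 2.5000 bits
Entropy H = 1.9508 bits
Efficiency η = H/L × 100% = 78.03%


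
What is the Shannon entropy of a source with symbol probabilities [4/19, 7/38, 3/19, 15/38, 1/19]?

H(X) = -Σ p(x) log₂ p(x)
  -4/19 × log₂(4/19) = 0.4732
  -7/38 × log₂(7/38) = 0.4496
  -3/19 × log₂(3/19) = 0.4205
  -15/38 × log₂(15/38) = 0.5294
  -1/19 × log₂(1/19) = 0.2236
H(X) = 2.0962 bits


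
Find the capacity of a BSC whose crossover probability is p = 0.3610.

For BSC with error probability p:
C = 1 - H(p) where H(p) is binary entropy
H(0.3610) = -0.3610 × log₂(0.3610) - 0.6390 × log₂(0.6390)
H(p) = 0.9435
C = 1 - 0.9435 = 0.0565 bits/use


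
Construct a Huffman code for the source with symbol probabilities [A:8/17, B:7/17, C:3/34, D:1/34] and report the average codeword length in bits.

Huffman tree construction:
Combine smallest probabilities repeatedly
Resulting codes:
  A: 0 (length 1)
  B: 11 (length 2)
  C: 101 (length 3)
  D: 100 (length 3)
Average length = Σ p(s) × length(s) = 1.6471 bits


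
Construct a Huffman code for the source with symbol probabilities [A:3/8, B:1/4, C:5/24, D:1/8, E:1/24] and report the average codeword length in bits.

Huffman tree construction:
Combine smallest probabilities repeatedly
Resulting codes:
  A: 11 (length 2)
  B: 10 (length 2)
  C: 01 (length 2)
  D: 001 (length 3)
  E: 000 (length 3)
Average length = Σ p(s) × length(s) = 2.1667 bits


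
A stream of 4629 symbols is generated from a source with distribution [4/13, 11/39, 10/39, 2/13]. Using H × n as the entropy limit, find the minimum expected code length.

Entropy H = 1.9571 bits/symbol
Minimum bits = H × n = 1.9571 × 4629
= 9059.59 bits


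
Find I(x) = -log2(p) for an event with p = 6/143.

Information content I(x) = -log₂(p(x))
I = -log₂(6/143) = -log₂(0.0420)
I = 4.5749 bits


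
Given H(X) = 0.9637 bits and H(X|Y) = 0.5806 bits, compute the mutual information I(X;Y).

I(X;Y) = H(X) - H(X|Y)
I(X;Y) = 0.9637 - 0.5806 = 0.3831 bits


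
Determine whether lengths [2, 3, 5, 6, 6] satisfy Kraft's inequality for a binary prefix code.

Kraft inequality: Σ 2^(-l_i) ≤ 1 for prefix-free code
Calculating: 2^(-2) + 2^(-3) + 2^(-5) + 2^(-6) + 2^(-6)
= 0.25 + 0.125 + 0.03125 + 0.015625 + 0.015625
= 0.4375
Since 0.4375 ≤ 1, prefix-free code exists


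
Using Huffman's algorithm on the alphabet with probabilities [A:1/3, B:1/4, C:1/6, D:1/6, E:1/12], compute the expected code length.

Huffman tree construction:
Combine smallest probabilities repeatedly
Resulting codes:
  A: 11 (length 2)
  B: 01 (length 2)
  C: 101 (length 3)
  D: 00 (length 2)
  E: 100 (length 3)
Average length = Σ p(s) × length(s) = 2.2500 bits


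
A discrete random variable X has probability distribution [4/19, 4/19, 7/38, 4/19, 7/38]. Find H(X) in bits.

H(X) = -Σ p(x) log₂ p(x)
  -4/19 × log₂(4/19) = 0.4732
  -4/19 × log₂(4/19) = 0.4732
  -7/38 × log₂(7/38) = 0.4496
  -4/19 × log₂(4/19) = 0.4732
  -7/38 × log₂(7/38) = 0.4496
H(X) = 2.3189 bits


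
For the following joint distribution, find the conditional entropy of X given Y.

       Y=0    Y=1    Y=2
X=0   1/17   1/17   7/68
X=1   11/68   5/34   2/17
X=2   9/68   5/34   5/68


H(X|Y) = Σ_y p(y) H(X|Y=y)
  p(Y=0) = 6/17, H(X|Y=0) = 1.4773
  p(Y=1) = 6/17, H(X|Y=1) = 1.4834
  p(Y=2) = 5/17, H(X|Y=2) = 1.5589
H(X|Y) = 0.3529×1.4773 + 0.3529×1.4834 + 0.2941×1.5589 = 1.5034 bits


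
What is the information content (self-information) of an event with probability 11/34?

Information content I(x) = -log₂(p(x))
I = -log₂(11/34) = -log₂(0.3235)
I = 1.6280 bits


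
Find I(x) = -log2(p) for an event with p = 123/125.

Information content I(x) = -log₂(p(x))
I = -log₂(123/125) = -log₂(0.9840)
I = 0.0233 bits


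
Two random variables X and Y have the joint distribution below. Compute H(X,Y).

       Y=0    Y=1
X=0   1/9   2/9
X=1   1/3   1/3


H(X,Y) = -Σ p(x,y) log₂ p(x,y)
  p(0,0)=1/9: -0.1111 × log₂(0.1111) = 0.3522
  p(0,1)=2/9: -0.2222 × log₂(0.2222) = 0.4822
  p(1,0)=1/3: -0.3333 × log₂(0.3333) = 0.5283
  p(1,1)=1/3: -0.3333 × log₂(0.3333) = 0.5283
H(X,Y) = 1.8911 bits


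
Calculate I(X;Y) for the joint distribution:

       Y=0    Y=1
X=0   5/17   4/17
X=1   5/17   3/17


H(X) = 0.9975, H(Y) = 0.9774, H(X,Y) = 1.9713
I(X;Y) = H(X) + H(Y) - H(X,Y) = 0.0036 bits


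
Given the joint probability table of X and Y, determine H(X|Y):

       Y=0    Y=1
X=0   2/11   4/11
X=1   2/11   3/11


H(X|Y) = Σ_y p(y) H(X|Y=y)
  p(Y=0) = 4/11, H(X|Y=0) = 1.0000
  p(Y=1) = 7/11, H(X|Y=1) = 0.9852
H(X|Y) = 0.3636×1.0000 + 0.6364×0.9852 = 0.9906 bits


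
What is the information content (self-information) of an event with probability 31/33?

Information content I(x) = -log₂(p(x))
I = -log₂(31/33) = -log₂(0.9394)
I = 0.0902 bits


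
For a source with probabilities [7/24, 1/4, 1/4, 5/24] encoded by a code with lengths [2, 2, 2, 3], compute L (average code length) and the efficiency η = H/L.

Average length L = Σ p_i × l_i = 2.2083 bits
Entropy H = 1.9899 bits
Efficiency η = H/L × 100% = 90.11%


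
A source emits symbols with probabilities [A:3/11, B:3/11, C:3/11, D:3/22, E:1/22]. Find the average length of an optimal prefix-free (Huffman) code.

Huffman tree construction:
Combine smallest probabilities repeatedly
Resulting codes:
  A: 01 (length 2)
  B: 10 (length 2)
  C: 11 (length 2)
  D: 001 (length 3)
  E: 000 (length 3)
Average length = Σ p(s) × length(s) = 2.1818 bits


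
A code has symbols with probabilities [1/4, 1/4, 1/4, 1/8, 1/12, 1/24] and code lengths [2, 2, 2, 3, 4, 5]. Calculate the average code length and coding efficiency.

Average length L = Σ p_i × l_i = 2.4167 bits
Entropy H = 2.3648 bits
Efficiency η = H/L × 100% = 97.85%


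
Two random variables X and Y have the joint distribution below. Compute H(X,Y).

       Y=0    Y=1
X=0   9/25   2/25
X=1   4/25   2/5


H(X,Y) = -Σ p(x,y) log₂ p(x,y)
  p(0,0)=9/25: -0.3600 × log₂(0.3600) = 0.5306
  p(0,1)=2/25: -0.0800 × log₂(0.0800) = 0.2915
  p(1,0)=4/25: -0.1600 × log₂(0.1600) = 0.4230
  p(1,1)=2/5: -0.4000 × log₂(0.4000) = 0.5288
H(X,Y) = 1.7739 bits


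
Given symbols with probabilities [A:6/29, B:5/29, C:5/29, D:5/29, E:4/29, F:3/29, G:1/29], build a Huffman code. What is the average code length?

Huffman tree construction:
Combine smallest probabilities repeatedly
Resulting codes:
  A: 01 (length 2)
  B: 110 (length 3)
  C: 111 (length 3)
  D: 00 (length 2)
  E: 100 (length 3)
  F: 1011 (length 4)
  G: 1010 (length 4)
Average length = Σ p(s) × length(s) = 2.7586 bits


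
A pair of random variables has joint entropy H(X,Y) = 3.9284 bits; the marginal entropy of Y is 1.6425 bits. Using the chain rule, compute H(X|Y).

Chain rule: H(X,Y) = H(X|Y) + H(Y)
H(X|Y) = H(X,Y) - H(Y) = 3.9284 - 1.6425 = 2.2859 bits


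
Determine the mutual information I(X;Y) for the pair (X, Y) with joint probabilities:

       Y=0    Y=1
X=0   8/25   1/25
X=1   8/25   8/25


H(X) = 0.9427, H(Y) = 0.9427, H(X,Y) = 1.7639
I(X;Y) = H(X) + H(Y) - H(X,Y) = 0.1215 bits


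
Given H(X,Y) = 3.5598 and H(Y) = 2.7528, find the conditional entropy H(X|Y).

Chain rule: H(X,Y) = H(X|Y) + H(Y)
H(X|Y) = H(X,Y) - H(Y) = 3.5598 - 2.7528 = 0.807 bits


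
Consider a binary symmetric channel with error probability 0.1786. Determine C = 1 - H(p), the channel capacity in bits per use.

For BSC with error probability p:
C = 1 - H(p) where H(p) is binary entropy
H(0.1786) = -0.1786 × log₂(0.1786) - 0.8214 × log₂(0.8214)
H(p) = 0.6770
C = 1 - 0.6770 = 0.3230 bits/use


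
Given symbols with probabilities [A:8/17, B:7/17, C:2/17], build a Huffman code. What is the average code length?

Huffman tree construction:
Combine smallest probabilities repeatedly
Resulting codes:
  A: 0 (length 1)
  B: 11 (length 2)
  C: 10 (length 2)
Average length = Σ p(s) × length(s) = 1.5294 bits


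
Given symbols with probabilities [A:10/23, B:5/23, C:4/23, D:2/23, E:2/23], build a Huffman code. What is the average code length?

Huffman tree construction:
Combine smallest probabilities repeatedly
Resulting codes:
  A: 0 (length 1)
  B: 10 (length 2)
  C: 110 (length 3)
  D: 1110 (length 4)
  E: 1111 (length 4)
Average length = Σ p(s) × length(s) = 2.0870 bits


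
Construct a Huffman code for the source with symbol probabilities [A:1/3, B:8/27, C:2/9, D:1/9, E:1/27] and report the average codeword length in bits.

Huffman tree construction:
Combine smallest probabilities repeatedly
Resulting codes:
  A: 11 (length 2)
  B: 10 (length 2)
  C: 01 (length 2)
  D: 001 (length 3)
  E: 000 (length 3)
Average length = Σ p(s) × length(s) = 2.1481 bits


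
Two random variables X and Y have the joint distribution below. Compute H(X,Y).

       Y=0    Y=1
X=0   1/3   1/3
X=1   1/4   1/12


H(X,Y) = -Σ p(x,y) log₂ p(x,y)
  p(0,0)=1/3: -0.3333 × log₂(0.3333) = 0.5283
  p(0,1)=1/3: -0.3333 × log₂(0.3333) = 0.5283
  p(1,0)=1/4: -0.2500 × log₂(0.2500) = 0.5000
  p(1,1)=1/12: -0.0833 × log₂(0.0833) = 0.2987
H(X,Y) = 1.8554 bits


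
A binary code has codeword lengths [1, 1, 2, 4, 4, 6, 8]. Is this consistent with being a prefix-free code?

Kraft inequality: Σ 2^(-l_i) ≤ 1 for prefix-free code
Calculating: 2^(-1) + 2^(-1) + 2^(-2) + 2^(-4) + 2^(-4) + 2^(-6) + 2^(-8)
= 0.5 + 0.5 + 0.25 + 0.0625 + 0.0625 + 0.015625 + 0.00390625
= 1.3945
Since 1.3945 > 1, prefix-free code does not exist


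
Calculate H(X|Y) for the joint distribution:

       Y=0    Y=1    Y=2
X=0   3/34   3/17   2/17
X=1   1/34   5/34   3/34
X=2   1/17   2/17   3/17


H(X|Y) = Σ_y p(y) H(X|Y=y)
  p(Y=0) = 3/17, H(X|Y=0) = 1.4591
  p(Y=1) = 15/34, H(X|Y=1) = 1.5656
  p(Y=2) = 13/34, H(X|Y=2) = 1.5262
H(X|Y) = 0.1765×1.4591 + 0.4412×1.5656 + 0.3824×1.5262 = 1.5318 bits


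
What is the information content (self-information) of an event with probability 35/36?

Information content I(x) = -log₂(p(x))
I = -log₂(35/36) = -log₂(0.9722)
I = 0.0406 bits


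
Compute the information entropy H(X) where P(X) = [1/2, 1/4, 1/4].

H(X) = -Σ p(x) log₂ p(x)
  -1/2 × log₂(1/2) = 0.5000
  -1/4 × log₂(1/4) = 0.5000
  -1/4 × log₂(1/4) = 0.5000
H(X) = 1.5000 bits


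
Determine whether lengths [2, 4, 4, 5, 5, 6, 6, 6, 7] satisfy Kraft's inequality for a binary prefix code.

Kraft inequality: Σ 2^(-l_i) ≤ 1 for prefix-free code
Calculating: 2^(-2) + 2^(-4) + 2^(-4) + 2^(-5) + 2^(-5) + 2^(-6) + 2^(-6) + 2^(-6) + 2^(-7)
= 0.25 + 0.0625 + 0.0625 + 0.03125 + 0.03125 + 0.015625 + 0.015625 + 0.015625 + 0.0078125
= 0.4922
Since 0.4922 ≤ 1, prefix-free code exists


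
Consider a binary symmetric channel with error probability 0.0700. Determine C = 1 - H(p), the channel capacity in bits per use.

For BSC with error probability p:
C = 1 - H(p) where H(p) is binary entropy
H(0.0700) = -0.0700 × log₂(0.0700) - 0.9300 × log₂(0.9300)
H(p) = 0.3659
C = 1 - 0.3659 = 0.6341 bits/use


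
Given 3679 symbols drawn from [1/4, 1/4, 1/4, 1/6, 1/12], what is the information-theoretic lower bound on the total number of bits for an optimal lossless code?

Entropy H = 2.2296 bits/symbol
Minimum bits = H × n = 2.2296 × 3679
= 8202.60 bits


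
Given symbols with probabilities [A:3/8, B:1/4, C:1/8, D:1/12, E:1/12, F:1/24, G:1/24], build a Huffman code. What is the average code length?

Huffman tree construction:
Combine smallest probabilities repeatedly
Resulting codes:
  A: 11 (length 2)
  B: 10 (length 2)
  C: 011 (length 3)
  D: 000 (length 3)
  E: 001 (length 3)
  F: 0100 (length 4)
  G: 0101 (length 4)
Average length = Σ p(s) × length(s) = 2.4583 bits


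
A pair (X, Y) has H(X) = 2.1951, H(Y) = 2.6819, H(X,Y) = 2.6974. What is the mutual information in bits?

I(X;Y) = H(X) + H(Y) - H(X,Y)
I(X;Y) = 2.1951 + 2.6819 - 2.6974 = 2.1796 bits


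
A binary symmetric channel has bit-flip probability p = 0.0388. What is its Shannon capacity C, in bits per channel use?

For BSC with error probability p:
C = 1 - H(p) where H(p) is binary entropy
H(0.0388) = -0.0388 × log₂(0.0388) - 0.9612 × log₂(0.9612)
H(p) = 0.2368
C = 1 - 0.2368 = 0.7632 bits/use


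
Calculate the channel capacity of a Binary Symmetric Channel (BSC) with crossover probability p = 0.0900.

For BSC with error probability p:
C = 1 - H(p) where H(p) is binary entropy
H(0.0900) = -0.0900 × log₂(0.0900) - 0.9100 × log₂(0.9100)
H(p) = 0.4365
C = 1 - 0.4365 = 0.5635 bits/use


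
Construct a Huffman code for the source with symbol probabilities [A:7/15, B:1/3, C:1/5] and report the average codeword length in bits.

Huffman tree construction:
Combine smallest probabilities repeatedly
Resulting codes:
  A: 0 (length 1)
  B: 11 (length 2)
  C: 10 (length 2)
Average length = Σ p(s) × length(s) = 1.5333 bits


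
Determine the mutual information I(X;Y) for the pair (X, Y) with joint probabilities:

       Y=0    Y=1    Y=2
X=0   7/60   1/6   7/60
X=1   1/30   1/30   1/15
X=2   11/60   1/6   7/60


H(X) = 1.4295, H(Y) = 1.5801, H(X,Y) = 2.9828
I(X;Y) = H(X) + H(Y) - H(X,Y) = 0.0268 bits


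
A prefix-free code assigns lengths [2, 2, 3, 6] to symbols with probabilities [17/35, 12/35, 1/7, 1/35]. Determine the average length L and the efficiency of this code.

Average length L = Σ p_i × l_i = 2.2571 bits
Entropy H = 1.5831 bits
Efficiency η = H/L × 100% = 70.14%


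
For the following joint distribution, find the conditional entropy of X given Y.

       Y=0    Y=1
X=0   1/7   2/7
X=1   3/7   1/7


H(X|Y) = Σ_y p(y) H(X|Y=y)
  p(Y=0) = 4/7, H(X|Y=0) = 0.8113
  p(Y=1) = 3/7, H(X|Y=1) = 0.9183
H(X|Y) = 0.5714×0.8113 + 0.4286×0.9183 = 0.8571 bits


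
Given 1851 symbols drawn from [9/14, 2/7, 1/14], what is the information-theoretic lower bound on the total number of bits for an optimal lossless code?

Entropy H = 1.1981 bits/symbol
Minimum bits = H × n = 1.1981 × 1851
= 2217.72 bits


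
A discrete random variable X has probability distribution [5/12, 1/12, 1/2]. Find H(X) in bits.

H(X) = -Σ p(x) log₂ p(x)
  -5/12 × log₂(5/12) = 0.5263
  -1/12 × log₂(1/12) = 0.2987
  -1/2 × log₂(1/2) = 0.5000
H(X) = 1.3250 bits


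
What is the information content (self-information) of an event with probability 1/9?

Information content I(x) = -log₂(p(x))
I = -log₂(1/9) = -log₂(0.1111)
I = 3.1699 bits


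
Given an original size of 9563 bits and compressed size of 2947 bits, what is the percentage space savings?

Space savings = (1 - Compressed/Original) × 100%
= (1 - 2947/9563) × 100%
= 69.18%


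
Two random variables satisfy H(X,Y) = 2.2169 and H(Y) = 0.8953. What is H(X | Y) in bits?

Chain rule: H(X,Y) = H(X|Y) + H(Y)
H(X|Y) = H(X,Y) - H(Y) = 2.2169 - 0.8953 = 1.3216 bits


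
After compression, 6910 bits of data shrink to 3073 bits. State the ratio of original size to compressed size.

Compression ratio = Original / Compressed
= 6910 / 3073 = 2.25:1


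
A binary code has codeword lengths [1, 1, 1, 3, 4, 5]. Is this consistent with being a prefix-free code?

Kraft inequality: Σ 2^(-l_i) ≤ 1 for prefix-free code
Calculating: 2^(-1) + 2^(-1) + 2^(-1) + 2^(-3) + 2^(-4) + 2^(-5)
= 0.5 + 0.5 + 0.5 + 0.125 + 0.0625 + 0.03125
= 1.7188
Since 1.7188 > 1, prefix-free code does not exist


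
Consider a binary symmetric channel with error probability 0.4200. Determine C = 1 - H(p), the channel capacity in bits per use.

For BSC with error probability p:
C = 1 - H(p) where H(p) is binary entropy
H(0.4200) = -0.4200 × log₂(0.4200) - 0.5800 × log₂(0.5800)
H(p) = 0.9815
C = 1 - 0.9815 = 0.0185 bits/use


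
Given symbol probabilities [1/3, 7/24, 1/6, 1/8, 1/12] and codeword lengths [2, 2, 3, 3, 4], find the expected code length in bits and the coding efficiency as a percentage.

Average length L = Σ p_i × l_i = 2.4583 bits
Entropy H = 2.1514 bits
Efficiency η = H/L × 100% = 87.51%


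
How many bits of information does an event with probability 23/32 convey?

Information content I(x) = -log₂(p(x))
I = -log₂(23/32) = -log₂(0.7188)
I = 0.4764 bits


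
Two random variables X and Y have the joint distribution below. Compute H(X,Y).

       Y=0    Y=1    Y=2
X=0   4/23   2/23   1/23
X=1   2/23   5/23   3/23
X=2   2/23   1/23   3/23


H(X,Y) = -Σ p(x,y) log₂ p(x,y)
  p(0,0)=4/23: -0.1739 × log₂(0.1739) = 0.4389
  p(0,1)=2/23: -0.0870 × log₂(0.0870) = 0.3064
  p(0,2)=1/23: -0.0435 × log₂(0.0435) = 0.1967
  p(1,0)=2/23: -0.0870 × log₂(0.0870) = 0.3064
  p(1,1)=5/23: -0.2174 × log₂(0.2174) = 0.4786
  p(1,2)=3/23: -0.1304 × log₂(0.1304) = 0.3833
  p(2,0)=2/23: -0.0870 × log₂(0.0870) = 0.3064
  p(2,1)=1/23: -0.0435 × log₂(0.0435) = 0.1967
  p(2,2)=3/23: -0.1304 × log₂(0.1304) = 0.3833
H(X,Y) = 2.9966 bits


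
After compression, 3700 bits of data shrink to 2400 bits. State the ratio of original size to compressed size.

Compression ratio = Original / Compressed
= 3700 / 2400 = 1.54:1


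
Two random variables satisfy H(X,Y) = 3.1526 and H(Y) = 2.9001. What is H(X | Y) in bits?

Chain rule: H(X,Y) = H(X|Y) + H(Y)
H(X|Y) = H(X,Y) - H(Y) = 3.1526 - 2.9001 = 0.2525 bits


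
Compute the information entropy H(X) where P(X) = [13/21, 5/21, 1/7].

H(X) = -Σ p(x) log₂ p(x)
  -13/21 × log₂(13/21) = 0.4283
  -5/21 × log₂(5/21) = 0.4929
  -1/7 × log₂(1/7) = 0.4011
H(X) = 1.3223 bits


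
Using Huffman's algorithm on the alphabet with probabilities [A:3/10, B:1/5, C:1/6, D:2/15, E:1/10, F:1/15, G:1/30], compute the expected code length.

Huffman tree construction:
Combine smallest probabilities repeatedly
Resulting codes:
  A: 10 (length 2)
  B: 00 (length 2)
  C: 111 (length 3)
  D: 110 (length 3)
  E: 010 (length 3)
  F: 0111 (length 4)
  G: 0110 (length 4)
Average length = Σ p(s) × length(s) = 2.6000 bits


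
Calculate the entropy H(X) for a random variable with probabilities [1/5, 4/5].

H(X) = -Σ p(x) log₂ p(x)
  -1/5 × log₂(1/5) = 0.4644
  -4/5 × log₂(4/5) = 0.2575
H(X) = 0.7219 bits


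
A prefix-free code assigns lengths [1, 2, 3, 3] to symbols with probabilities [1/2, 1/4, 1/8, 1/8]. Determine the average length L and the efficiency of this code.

Average length L = Σ p_i × l_i = 1.7500 bits
Entropy H = 1.7500 bits
Efficiency η = H/L × 100% = 100.00%


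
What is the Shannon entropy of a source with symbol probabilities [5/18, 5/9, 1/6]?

H(X) = -Σ p(x) log₂ p(x)
  -5/18 × log₂(5/18) = 0.5133
  -5/9 × log₂(5/9) = 0.4711
  -1/6 × log₂(1/6) = 0.4308
H(X) = 1.4153 bits


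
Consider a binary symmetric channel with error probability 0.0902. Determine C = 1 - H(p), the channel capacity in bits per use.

For BSC with error probability p:
C = 1 - H(p) where H(p) is binary entropy
H(0.0902) = -0.0902 × log₂(0.0902) - 0.9098 × log₂(0.9098)
H(p) = 0.4371
C = 1 - 0.4371 = 0.5629 bits/use


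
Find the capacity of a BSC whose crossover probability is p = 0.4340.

For BSC with error probability p:
C = 1 - H(p) where H(p) is binary entropy
H(0.4340) = -0.4340 × log₂(0.4340) - 0.5660 × log₂(0.5660)
H(p) = 0.9874
C = 1 - 0.9874 = 0.0126 bits/use


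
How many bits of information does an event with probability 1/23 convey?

Information content I(x) = -log₂(p(x))
I = -log₂(1/23) = -log₂(0.0435)
I = 4.5236 bits


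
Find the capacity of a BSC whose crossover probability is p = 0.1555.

For BSC with error probability p:
C = 1 - H(p) where H(p) is binary entropy
H(0.1555) = -0.1555 × log₂(0.1555) - 0.8445 × log₂(0.8445)
H(p) = 0.6234
C = 1 - 0.6234 = 0.3766 bits/use


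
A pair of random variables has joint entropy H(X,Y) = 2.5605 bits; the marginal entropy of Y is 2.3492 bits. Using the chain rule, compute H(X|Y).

Chain rule: H(X,Y) = H(X|Y) + H(Y)
H(X|Y) = H(X,Y) - H(Y) = 2.5605 - 2.3492 = 0.2113 bits


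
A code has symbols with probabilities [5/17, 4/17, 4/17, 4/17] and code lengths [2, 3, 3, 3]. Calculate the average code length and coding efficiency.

Average length L = Σ p_i × l_i = 2.7059 bits
Entropy H = 1.9928 bits
Efficiency η = H/L × 100% = 73.65%


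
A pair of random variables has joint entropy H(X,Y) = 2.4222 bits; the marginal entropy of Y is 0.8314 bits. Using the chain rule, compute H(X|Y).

Chain rule: H(X,Y) = H(X|Y) + H(Y)
H(X|Y) = H(X,Y) - H(Y) = 2.4222 - 0.8314 = 1.5908 bits


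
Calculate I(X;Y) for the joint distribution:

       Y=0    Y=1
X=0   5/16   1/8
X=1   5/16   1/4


H(X) = 0.9887, H(Y) = 0.9544, H(X,Y) = 1.9238
I(X;Y) = H(X) + H(Y) - H(X,Y) = 0.0193 bits


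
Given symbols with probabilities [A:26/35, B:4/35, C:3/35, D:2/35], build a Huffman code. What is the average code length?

Huffman tree construction:
Combine smallest probabilities repeatedly
Resulting codes:
  A: 1 (length 1)
  B: 00 (length 2)
  C: 011 (length 3)
  D: 010 (length 3)
Average length = Σ p(s) × length(s) = 1.4000 bits


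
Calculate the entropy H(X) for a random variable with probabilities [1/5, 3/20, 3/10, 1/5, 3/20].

H(X) = -Σ p(x) log₂ p(x)
  -1/5 × log₂(1/5) = 0.4644
  -3/20 × log₂(3/20) = 0.4105
  -3/10 × log₂(3/10) = 0.5211
  -1/5 × log₂(1/5) = 0.4644
  -3/20 × log₂(3/20) = 0.4105
H(X) = 2.2710 bits


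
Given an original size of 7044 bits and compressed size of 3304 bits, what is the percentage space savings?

Space savings = (1 - Compressed/Original) × 100%
= (1 - 3304/7044) × 100%
= 53.09%


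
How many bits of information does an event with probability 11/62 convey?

Information content I(x) = -log₂(p(x))
I = -log₂(11/62) = -log₂(0.1774)
I = 2.4948 bits


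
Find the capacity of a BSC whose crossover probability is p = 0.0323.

For BSC with error probability p:
C = 1 - H(p) where H(p) is binary entropy
H(0.0323) = -0.0323 × log₂(0.0323) - 0.9677 × log₂(0.9677)
H(p) = 0.2058
C = 1 - 0.2058 = 0.7942 bits/use


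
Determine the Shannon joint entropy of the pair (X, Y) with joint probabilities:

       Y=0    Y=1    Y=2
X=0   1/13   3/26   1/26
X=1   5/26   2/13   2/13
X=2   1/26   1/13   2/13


H(X,Y) = -Σ p(x,y) log₂ p(x,y)
  p(0,0)=1/13: -0.0769 × log₂(0.0769) = 0.2846
  p(0,1)=3/26: -0.1154 × log₂(0.1154) = 0.3595
  p(0,2)=1/26: -0.0385 × log₂(0.0385) = 0.1808
  p(1,0)=5/26: -0.1923 × log₂(0.1923) = 0.4574
  p(1,1)=2/13: -0.1538 × log₂(0.1538) = 0.4155
  p(1,2)=2/13: -0.1538 × log₂(0.1538) = 0.4155
  p(2,0)=1/26: -0.0385 × log₂(0.0385) = 0.1808
  p(2,1)=1/13: -0.0769 × log₂(0.0769) = 0.2846
  p(2,2)=2/13: -0.1538 × log₂(0.1538) = 0.4155
H(X,Y) = 2.9941 bits


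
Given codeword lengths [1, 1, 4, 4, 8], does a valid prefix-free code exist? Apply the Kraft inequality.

Kraft inequality: Σ 2^(-l_i) ≤ 1 for prefix-free code
Calculating: 2^(-1) + 2^(-1) + 2^(-4) + 2^(-4) + 2^(-8)
= 0.5 + 0.5 + 0.0625 + 0.0625 + 0.00390625
= 1.1289
Since 1.1289 > 1, prefix-free code does not exist


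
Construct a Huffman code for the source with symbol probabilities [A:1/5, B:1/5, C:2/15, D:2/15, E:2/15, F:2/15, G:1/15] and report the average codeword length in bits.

Huffman tree construction:
Combine smallest probabilities repeatedly
Resulting codes:
  A: 111 (length 3)
  B: 00 (length 2)
  C: 011 (length 3)
  D: 100 (length 3)
  E: 101 (length 3)
  F: 110 (length 3)
  G: 010 (length 3)
Average length = Σ p(s) × length(s) = 2.8000 bits


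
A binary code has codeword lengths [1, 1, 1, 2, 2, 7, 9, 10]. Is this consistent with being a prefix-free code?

Kraft inequality: Σ 2^(-l_i) ≤ 1 for prefix-free code
Calculating: 2^(-1) + 2^(-1) + 2^(-1) + 2^(-2) + 2^(-2) + 2^(-7) + 2^(-9) + 2^(-10)
= 0.5 + 0.5 + 0.5 + 0.25 + 0.25 + 0.0078125 + 0.001953125 + 0.0009765625
= 2.0107
Since 2.0107 > 1, prefix-free code does not exist


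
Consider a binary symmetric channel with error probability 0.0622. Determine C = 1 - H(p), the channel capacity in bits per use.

For BSC with error probability p:
C = 1 - H(p) where H(p) is binary entropy
H(0.0622) = -0.0622 × log₂(0.0622) - 0.9378 × log₂(0.9378)
H(p) = 0.3361
C = 1 - 0.3361 = 0.6639 bits/use


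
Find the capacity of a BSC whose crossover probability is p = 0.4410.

For BSC with error probability p:
C = 1 - H(p) where H(p) is binary entropy
H(0.4410) = -0.4410 × log₂(0.4410) - 0.5590 × log₂(0.5590)
H(p) = 0.9899
C = 1 - 0.9899 = 0.0101 bits/use


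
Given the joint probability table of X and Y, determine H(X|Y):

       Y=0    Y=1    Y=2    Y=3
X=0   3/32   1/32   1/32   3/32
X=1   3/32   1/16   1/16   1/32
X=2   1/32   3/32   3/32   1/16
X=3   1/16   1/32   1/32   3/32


H(X|Y) = Σ_y p(y) H(X|Y=y)
  p(Y=0) = 9/32, H(X|Y=0) = 1.8911
  p(Y=1) = 7/32, H(X|Y=1) = 1.8424
  p(Y=2) = 7/32, H(X|Y=2) = 1.8424
  p(Y=3) = 9/32, H(X|Y=3) = 1.8911
H(X|Y) = 0.2812×1.8911 + 0.2188×1.8424 + 0.2188×1.8424 + 0.2812×1.8911 = 1.8698 bits


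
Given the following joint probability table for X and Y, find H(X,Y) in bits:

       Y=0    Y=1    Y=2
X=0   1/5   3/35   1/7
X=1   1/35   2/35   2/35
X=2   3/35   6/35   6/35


H(X,Y) = -Σ p(x,y) log₂ p(x,y)
  p(0,0)=1/5: -0.2000 × log₂(0.2000) = 0.4644
  p(0,1)=3/35: -0.0857 × log₂(0.0857) = 0.3038
  p(0,2)=1/7: -0.1429 × log₂(0.1429) = 0.4011
  p(1,0)=1/35: -0.0286 × log₂(0.0286) = 0.1466
  p(1,1)=2/35: -0.0571 × log₂(0.0571) = 0.2360
  p(1,2)=2/35: -0.0571 × log₂(0.0571) = 0.2360
  p(2,0)=3/35: -0.0857 × log₂(0.0857) = 0.3038
  p(2,1)=6/35: -0.1714 × log₂(0.1714) = 0.4362
  p(2,2)=6/35: -0.1714 × log₂(0.1714) = 0.4362
H(X,Y) = 2.9638 bits


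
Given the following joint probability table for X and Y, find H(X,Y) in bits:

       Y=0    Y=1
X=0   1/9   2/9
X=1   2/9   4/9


H(X,Y) = -Σ p(x,y) log₂ p(x,y)
  p(0,0)=1/9: -0.1111 × log₂(0.1111) = 0.3522
  p(0,1)=2/9: -0.2222 × log₂(0.2222) = 0.4822
  p(1,0)=2/9: -0.2222 × log₂(0.2222) = 0.4822
  p(1,1)=4/9: -0.4444 × log₂(0.4444) = 0.5200
H(X,Y) = 1.8366 bits


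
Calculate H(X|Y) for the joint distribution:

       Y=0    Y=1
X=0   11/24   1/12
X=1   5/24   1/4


H(X|Y) = Σ_y p(y) H(X|Y=y)
  p(Y=0) = 2/3, H(X|Y=0) = 0.8960
  p(Y=1) = 1/3, H(X|Y=1) = 0.8113
H(X|Y) = 0.6667×0.8960 + 0.3333×0.8113 = 0.8678 bits


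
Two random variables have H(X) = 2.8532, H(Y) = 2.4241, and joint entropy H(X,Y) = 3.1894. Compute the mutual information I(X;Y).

I(X;Y) = H(X) + H(Y) - H(X,Y)
I(X;Y) = 2.8532 + 2.4241 - 3.1894 = 2.0879 bits


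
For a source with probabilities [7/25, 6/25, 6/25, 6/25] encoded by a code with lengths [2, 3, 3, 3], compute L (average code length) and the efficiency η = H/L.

Average length L = Σ p_i × l_i = 2.7200 bits
Entropy H = 1.9966 bits
Efficiency η = H/L × 100% = 73.41%


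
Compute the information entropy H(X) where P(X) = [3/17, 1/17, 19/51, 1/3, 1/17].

H(X) = -Σ p(x) log₂ p(x)
  -3/17 × log₂(3/17) = 0.4416
  -1/17 × log₂(1/17) = 0.2404
  -19/51 × log₂(19/51) = 0.5307
  -1/3 × log₂(1/3) = 0.5283
  -1/17 × log₂(1/17) = 0.2404
H(X) = 1.9815 bits


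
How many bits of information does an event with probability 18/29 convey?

Information content I(x) = -log₂(p(x))
I = -log₂(18/29) = -log₂(0.6207)
I = 0.6881 bits


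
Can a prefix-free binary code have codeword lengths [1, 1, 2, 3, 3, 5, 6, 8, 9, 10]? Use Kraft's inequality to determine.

Kraft inequality: Σ 2^(-l_i) ≤ 1 for prefix-free code
Calculating: 2^(-1) + 2^(-1) + 2^(-2) + 2^(-3) + 2^(-3) + 2^(-5) + 2^(-6) + 2^(-8) + 2^(-9) + 2^(-10)
= 0.5 + 0.5 + 0.25 + 0.125 + 0.125 + 0.03125 + 0.015625 + 0.00390625 + 0.001953125 + 0.0009765625
= 1.5537
Since 1.5537 > 1, prefix-free code does not exist


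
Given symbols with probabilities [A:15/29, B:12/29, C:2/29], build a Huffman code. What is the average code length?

Huffman tree construction:
Combine smallest probabilities repeatedly
Resulting codes:
  A: 1 (length 1)
  B: 01 (length 2)
  C: 00 (length 2)
Average length = Σ p(s) × length(s) = 1.4828 bits


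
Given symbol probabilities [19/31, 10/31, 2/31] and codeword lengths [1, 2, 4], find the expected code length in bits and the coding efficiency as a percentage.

Average length L = Σ p_i × l_i = 1.5161 bits
Entropy H = 1.2145 bits
Efficiency η = H/L × 100% = 80.11%


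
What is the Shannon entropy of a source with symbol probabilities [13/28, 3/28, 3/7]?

H(X) = -Σ p(x) log₂ p(x)
  -13/28 × log₂(13/28) = 0.5139
  -3/28 × log₂(3/28) = 0.3453
  -3/7 × log₂(3/7) = 0.5239
H(X) = 1.3831 bits


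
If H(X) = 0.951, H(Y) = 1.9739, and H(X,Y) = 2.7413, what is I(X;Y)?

I(X;Y) = H(X) + H(Y) - H(X,Y)
I(X;Y) = 0.951 + 1.9739 - 2.7413 = 0.1836 bits


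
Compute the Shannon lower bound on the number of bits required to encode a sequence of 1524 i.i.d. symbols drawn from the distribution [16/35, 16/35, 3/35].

Entropy H = 1.3363 bits/symbol
Minimum bits = H × n = 1.3363 × 1524
= 2036.50 bits


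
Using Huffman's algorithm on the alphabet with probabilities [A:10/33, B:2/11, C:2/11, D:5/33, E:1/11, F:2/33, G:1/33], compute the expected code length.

Huffman tree construction:
Combine smallest probabilities repeatedly
Resulting codes:
  A: 10 (length 2)
  B: 111 (length 3)
  C: 00 (length 2)
  D: 110 (length 3)
  E: 010 (length 3)
  F: 0111 (length 4)
  G: 0110 (length 4)
Average length = Σ p(s) × length(s) = 2.6061 bits


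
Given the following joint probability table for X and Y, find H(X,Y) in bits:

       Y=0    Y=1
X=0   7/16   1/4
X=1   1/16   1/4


H(X,Y) = -Σ p(x,y) log₂ p(x,y)
  p(0,0)=7/16: -0.4375 × log₂(0.4375) = 0.5218
  p(0,1)=1/4: -0.2500 × log₂(0.2500) = 0.5000
  p(1,0)=1/16: -0.0625 × log₂(0.0625) = 0.2500
  p(1,1)=1/4: -0.2500 × log₂(0.2500) = 0.5000
H(X,Y) = 1.7718 bits


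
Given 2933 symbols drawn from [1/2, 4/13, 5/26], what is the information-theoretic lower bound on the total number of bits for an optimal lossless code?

Entropy H = 1.4806 bits/symbol
Minimum bits = H × n = 1.4806 × 2933
= 4342.65 bits


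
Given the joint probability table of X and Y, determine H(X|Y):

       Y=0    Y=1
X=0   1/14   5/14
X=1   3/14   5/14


H(X|Y) = Σ_y p(y) H(X|Y=y)
  p(Y=0) = 2/7, H(X|Y=0) = 0.8113
  p(Y=1) = 5/7, H(X|Y=1) = 1.0000
H(X|Y) = 0.2857×0.8113 + 0.7143×1.0000 = 0.9461 bits


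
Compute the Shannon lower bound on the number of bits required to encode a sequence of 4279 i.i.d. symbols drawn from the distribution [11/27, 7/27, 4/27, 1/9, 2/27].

Entropy H = 2.0712 bits/symbol
Minimum bits = H × n = 2.0712 × 4279
= 8862.58 bits


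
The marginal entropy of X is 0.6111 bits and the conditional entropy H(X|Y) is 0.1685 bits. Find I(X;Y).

I(X;Y) = H(X) - H(X|Y)
I(X;Y) = 0.6111 - 0.1685 = 0.4426 bits


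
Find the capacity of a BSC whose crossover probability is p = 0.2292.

For BSC with error probability p:
C = 1 - H(p) where H(p) is binary entropy
H(0.2292) = -0.2292 × log₂(0.2292) - 0.7708 × log₂(0.7708)
H(p) = 0.7766
C = 1 - 0.7766 = 0.2234 bits/use


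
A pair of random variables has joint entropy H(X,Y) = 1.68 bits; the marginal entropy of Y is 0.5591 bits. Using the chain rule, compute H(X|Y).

Chain rule: H(X,Y) = H(X|Y) + H(Y)
H(X|Y) = H(X,Y) - H(Y) = 1.68 - 0.5591 = 1.1209 bits


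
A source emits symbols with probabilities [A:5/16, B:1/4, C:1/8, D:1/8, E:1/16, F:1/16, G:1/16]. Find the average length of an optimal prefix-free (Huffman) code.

Huffman tree construction:
Combine smallest probabilities repeatedly
Resulting codes:
  A: 11 (length 2)
  B: 01 (length 2)
  C: 001 (length 3)
  D: 100 (length 3)
  E: 1010 (length 4)
  F: 1011 (length 4)
  G: 000 (length 3)
Average length = Σ p(s) × length(s) = 2.5625 bits


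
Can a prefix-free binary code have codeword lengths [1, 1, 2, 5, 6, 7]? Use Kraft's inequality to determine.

Kraft inequality: Σ 2^(-l_i) ≤ 1 for prefix-free code
Calculating: 2^(-1) + 2^(-1) + 2^(-2) + 2^(-5) + 2^(-6) + 2^(-7)
= 0.5 + 0.5 + 0.25 + 0.03125 + 0.015625 + 0.0078125
= 1.3047
Since 1.3047 > 1, prefix-free code does not exist


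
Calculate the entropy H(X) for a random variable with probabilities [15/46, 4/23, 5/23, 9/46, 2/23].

H(X) = -Σ p(x) log₂ p(x)
  -15/46 × log₂(15/46) = 0.5272
  -4/23 × log₂(4/23) = 0.4389
  -5/23 × log₂(5/23) = 0.4786
  -9/46 × log₂(9/46) = 0.4605
  -2/23 × log₂(2/23) = 0.3064
H(X) = 2.2116 bits


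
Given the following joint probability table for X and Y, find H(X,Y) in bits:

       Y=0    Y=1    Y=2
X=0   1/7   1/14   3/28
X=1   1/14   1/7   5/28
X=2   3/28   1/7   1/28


H(X,Y) = -Σ p(x,y) log₂ p(x,y)
  p(0,0)=1/7: -0.1429 × log₂(0.1429) = 0.4011
  p(0,1)=1/14: -0.0714 × log₂(0.0714) = 0.2720
  p(0,2)=3/28: -0.1071 × log₂(0.1071) = 0.3453
  p(1,0)=1/14: -0.0714 × log₂(0.0714) = 0.2720
  p(1,1)=1/7: -0.1429 × log₂(0.1429) = 0.4011
  p(1,2)=5/28: -0.1786 × log₂(0.1786) = 0.4438
  p(2,0)=3/28: -0.1071 × log₂(0.1071) = 0.3453
  p(2,1)=1/7: -0.1429 × log₂(0.1429) = 0.4011
  p(2,2)=1/28: -0.0357 × log₂(0.0357) = 0.1717
H(X,Y) = 3.0531 bits


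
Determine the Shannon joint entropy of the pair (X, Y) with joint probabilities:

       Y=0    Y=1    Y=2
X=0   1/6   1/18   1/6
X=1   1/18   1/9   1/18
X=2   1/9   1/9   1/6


H(X,Y) = -Σ p(x,y) log₂ p(x,y)
  p(0,0)=1/6: -0.1667 × log₂(0.1667) = 0.4308
  p(0,1)=1/18: -0.0556 × log₂(0.0556) = 0.2317
  p(0,2)=1/6: -0.1667 × log₂(0.1667) = 0.4308
  p(1,0)=1/18: -0.0556 × log₂(0.0556) = 0.2317
  p(1,1)=1/9: -0.1111 × log₂(0.1111) = 0.3522
  p(1,2)=1/18: -0.0556 × log₂(0.0556) = 0.2317
  p(2,0)=1/9: -0.1111 × log₂(0.1111) = 0.3522
  p(2,1)=1/9: -0.1111 × log₂(0.1111) = 0.3522
  p(2,2)=1/6: -0.1667 × log₂(0.1667) = 0.4308
H(X,Y) = 3.0441 bits


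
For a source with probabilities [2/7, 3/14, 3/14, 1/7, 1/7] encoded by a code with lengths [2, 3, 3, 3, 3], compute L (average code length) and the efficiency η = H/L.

Average length L = Σ p_i × l_i = 2.7143 bits
Entropy H = 2.2709 bits
Efficiency η = H/L × 100% = 83.67%


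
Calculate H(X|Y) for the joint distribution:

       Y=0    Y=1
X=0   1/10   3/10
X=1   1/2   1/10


H(X|Y) = Σ_y p(y) H(X|Y=y)
  p(Y=0) = 3/5, H(X|Y=0) = 0.6500
  p(Y=1) = 2/5, H(X|Y=1) = 0.8113
H(X|Y) = 0.6000×0.6500 + 0.4000×0.8113 = 0.7145 bits


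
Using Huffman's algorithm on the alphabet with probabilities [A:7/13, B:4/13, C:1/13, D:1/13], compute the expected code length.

Huffman tree construction:
Combine smallest probabilities repeatedly
Resulting codes:
  A: 1 (length 1)
  B: 01 (length 2)
  C: 000 (length 3)
  D: 001 (length 3)
Average length = Σ p(s) × length(s) = 1.6154 bits


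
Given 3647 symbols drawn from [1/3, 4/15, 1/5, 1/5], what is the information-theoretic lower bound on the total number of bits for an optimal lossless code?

Entropy H = 1.9656 bits/symbol
Minimum bits = H × n = 1.9656 × 3647
= 7168.53 bits


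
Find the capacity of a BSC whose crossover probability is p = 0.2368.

For BSC with error probability p:
C = 1 - H(p) where H(p) is binary entropy
H(0.2368) = -0.2368 × log₂(0.2368) - 0.7632 × log₂(0.7632)
H(p) = 0.7897
C = 1 - 0.7897 = 0.2103 bits/use


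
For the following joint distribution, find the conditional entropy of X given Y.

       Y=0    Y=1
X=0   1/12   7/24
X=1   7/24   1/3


H(X|Y) = Σ_y p(y) H(X|Y=y)
  p(Y=0) = 3/8, H(X|Y=0) = 0.7642
  p(Y=1) = 5/8, H(X|Y=1) = 0.9968
H(X|Y) = 0.3750×0.7642 + 0.6250×0.9968 = 0.9096 bits


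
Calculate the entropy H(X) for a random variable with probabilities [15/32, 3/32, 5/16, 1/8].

H(X) = -Σ p(x) log₂ p(x)
  -15/32 × log₂(15/32) = 0.5124
  -3/32 × log₂(3/32) = 0.3202
  -5/16 × log₂(5/16) = 0.5244
  -1/8 × log₂(1/8) = 0.3750
H(X) = 1.7320 bits


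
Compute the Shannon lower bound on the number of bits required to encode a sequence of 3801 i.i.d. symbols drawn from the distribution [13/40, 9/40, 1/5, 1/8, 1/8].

Entropy H = 2.2256 bits/symbol
Minimum bits = H × n = 2.2256 × 3801
= 8459.39 bits


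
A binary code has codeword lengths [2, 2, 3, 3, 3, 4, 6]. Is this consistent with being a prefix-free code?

Kraft inequality: Σ 2^(-l_i) ≤ 1 for prefix-free code
Calculating: 2^(-2) + 2^(-2) + 2^(-3) + 2^(-3) + 2^(-3) + 2^(-4) + 2^(-6)
= 0.25 + 0.25 + 0.125 + 0.125 + 0.125 + 0.0625 + 0.015625
= 0.9531
Since 0.9531 ≤ 1, prefix-free code exists


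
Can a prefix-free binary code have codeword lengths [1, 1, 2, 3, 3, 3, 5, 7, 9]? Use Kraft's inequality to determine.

Kraft inequality: Σ 2^(-l_i) ≤ 1 for prefix-free code
Calculating: 2^(-1) + 2^(-1) + 2^(-2) + 2^(-3) + 2^(-3) + 2^(-3) + 2^(-5) + 2^(-7) + 2^(-9)
= 0.5 + 0.5 + 0.25 + 0.125 + 0.125 + 0.125 + 0.03125 + 0.0078125 + 0.001953125
= 1.6660
Since 1.6660 > 1, prefix-free code does not exist


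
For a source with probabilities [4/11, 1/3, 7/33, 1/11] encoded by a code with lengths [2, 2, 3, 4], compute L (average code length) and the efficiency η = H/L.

Average length L = Σ p_i × l_i = 2.3939 bits
Entropy H = 1.8480 bits
Efficiency η = H/L × 100% = 77.20%
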